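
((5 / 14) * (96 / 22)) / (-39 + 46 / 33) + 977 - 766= 1832597 / 8687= 210.96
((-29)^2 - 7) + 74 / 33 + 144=32348 / 33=980.24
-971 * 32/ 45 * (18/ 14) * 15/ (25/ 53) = -4940448/ 175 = -28231.13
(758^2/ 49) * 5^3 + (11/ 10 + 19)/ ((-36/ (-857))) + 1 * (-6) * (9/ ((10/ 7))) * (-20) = 8625718811/ 5880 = 1466958.98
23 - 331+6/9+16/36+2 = -2744/9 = -304.89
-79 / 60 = -1.32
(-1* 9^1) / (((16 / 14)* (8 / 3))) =-2.95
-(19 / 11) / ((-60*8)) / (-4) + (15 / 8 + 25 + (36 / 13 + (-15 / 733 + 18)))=9584220149 / 201252480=47.62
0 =0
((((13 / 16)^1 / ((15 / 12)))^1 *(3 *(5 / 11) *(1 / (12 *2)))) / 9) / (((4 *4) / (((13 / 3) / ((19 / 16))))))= 169 / 180576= 0.00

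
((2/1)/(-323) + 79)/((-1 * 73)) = -25515/23579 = -1.08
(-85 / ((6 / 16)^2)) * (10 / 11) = -54400 / 99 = -549.49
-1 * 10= -10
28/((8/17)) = 119/2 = 59.50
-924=-924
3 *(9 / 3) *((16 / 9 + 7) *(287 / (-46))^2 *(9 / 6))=19521453 / 4232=4612.82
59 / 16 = 3.69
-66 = -66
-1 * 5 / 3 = -5 / 3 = -1.67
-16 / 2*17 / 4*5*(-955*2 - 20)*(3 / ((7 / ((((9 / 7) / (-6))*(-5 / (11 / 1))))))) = 7382250 / 539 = 13696.20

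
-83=-83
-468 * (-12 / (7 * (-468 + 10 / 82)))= -230256 / 134281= -1.71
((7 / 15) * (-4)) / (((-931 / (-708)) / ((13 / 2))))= -6136 / 665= -9.23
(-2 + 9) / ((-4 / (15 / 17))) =-105 / 68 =-1.54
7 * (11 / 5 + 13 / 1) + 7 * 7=777 / 5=155.40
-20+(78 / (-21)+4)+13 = -47 / 7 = -6.71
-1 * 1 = -1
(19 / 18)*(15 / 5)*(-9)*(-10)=285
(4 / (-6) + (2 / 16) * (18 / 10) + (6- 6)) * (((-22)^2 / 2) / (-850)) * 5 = 0.63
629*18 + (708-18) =12012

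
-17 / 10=-1.70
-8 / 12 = -0.67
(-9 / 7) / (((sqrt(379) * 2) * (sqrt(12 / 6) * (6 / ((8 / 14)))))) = -3 * sqrt(758) / 37142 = -0.00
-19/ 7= -2.71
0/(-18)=0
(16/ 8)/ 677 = 2/ 677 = 0.00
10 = 10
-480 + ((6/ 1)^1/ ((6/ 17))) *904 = 14888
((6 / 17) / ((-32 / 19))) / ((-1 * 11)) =57 / 2992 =0.02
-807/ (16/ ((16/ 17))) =-807/ 17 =-47.47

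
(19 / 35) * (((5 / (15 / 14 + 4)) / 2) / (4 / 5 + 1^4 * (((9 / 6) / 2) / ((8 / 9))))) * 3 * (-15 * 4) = -547200 / 18673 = -29.30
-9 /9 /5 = -1 /5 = -0.20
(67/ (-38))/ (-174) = 67/ 6612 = 0.01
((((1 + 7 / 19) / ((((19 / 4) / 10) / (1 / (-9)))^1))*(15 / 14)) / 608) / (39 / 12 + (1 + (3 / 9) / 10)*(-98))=1625 / 282364453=0.00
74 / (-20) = -37 / 10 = -3.70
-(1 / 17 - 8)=135 / 17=7.94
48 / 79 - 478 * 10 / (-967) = 424036 / 76393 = 5.55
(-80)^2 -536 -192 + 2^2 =5676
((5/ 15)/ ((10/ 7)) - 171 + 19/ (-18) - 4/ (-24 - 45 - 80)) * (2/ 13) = -2303776/ 87165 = -26.43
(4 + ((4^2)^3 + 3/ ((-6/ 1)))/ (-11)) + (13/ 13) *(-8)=-8279/ 22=-376.32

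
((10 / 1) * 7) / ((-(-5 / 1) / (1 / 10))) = 7 / 5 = 1.40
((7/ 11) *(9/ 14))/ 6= 0.07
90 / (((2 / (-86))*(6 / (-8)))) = 5160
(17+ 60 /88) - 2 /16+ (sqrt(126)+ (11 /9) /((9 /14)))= 3 * sqrt(14)+ 138697 /7128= 30.68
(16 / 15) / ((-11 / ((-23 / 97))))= 368 / 16005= 0.02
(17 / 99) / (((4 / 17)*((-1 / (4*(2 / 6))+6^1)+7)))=289 / 4851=0.06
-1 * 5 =-5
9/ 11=0.82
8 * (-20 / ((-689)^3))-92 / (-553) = 30091703228 / 180876771257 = 0.17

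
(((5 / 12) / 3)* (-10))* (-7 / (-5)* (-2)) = 35 / 9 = 3.89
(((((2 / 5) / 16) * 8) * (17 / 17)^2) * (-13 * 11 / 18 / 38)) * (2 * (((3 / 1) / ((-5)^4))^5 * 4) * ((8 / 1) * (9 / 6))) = -92664 / 9059906005859375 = -0.00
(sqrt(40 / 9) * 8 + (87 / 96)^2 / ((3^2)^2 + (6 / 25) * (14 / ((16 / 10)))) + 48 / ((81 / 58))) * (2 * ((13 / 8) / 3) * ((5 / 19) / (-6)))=-8557283605 / 5238411264 -130 * sqrt(10) / 513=-2.43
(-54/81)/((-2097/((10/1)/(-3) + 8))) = 28/18873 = 0.00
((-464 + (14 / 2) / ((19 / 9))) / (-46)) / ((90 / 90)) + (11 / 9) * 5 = 126847 / 7866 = 16.13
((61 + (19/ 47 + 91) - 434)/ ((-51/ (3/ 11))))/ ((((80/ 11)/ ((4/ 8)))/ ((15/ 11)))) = 39705/ 281248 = 0.14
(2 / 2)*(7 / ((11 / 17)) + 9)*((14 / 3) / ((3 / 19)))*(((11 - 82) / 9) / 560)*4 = -147041 / 4455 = -33.01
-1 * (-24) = 24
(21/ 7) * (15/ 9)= 5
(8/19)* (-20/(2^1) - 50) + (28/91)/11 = -68564/2717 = -25.24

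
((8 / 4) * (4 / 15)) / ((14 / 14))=8 / 15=0.53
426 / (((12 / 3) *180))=71 / 120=0.59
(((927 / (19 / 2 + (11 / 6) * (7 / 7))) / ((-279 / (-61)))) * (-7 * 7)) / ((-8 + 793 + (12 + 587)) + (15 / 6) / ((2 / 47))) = -1847202 / 3041317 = -0.61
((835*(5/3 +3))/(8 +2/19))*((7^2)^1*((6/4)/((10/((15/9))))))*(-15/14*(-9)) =4997475/88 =56789.49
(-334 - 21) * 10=-3550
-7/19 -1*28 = -539/19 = -28.37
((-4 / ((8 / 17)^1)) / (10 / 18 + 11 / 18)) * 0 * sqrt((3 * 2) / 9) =0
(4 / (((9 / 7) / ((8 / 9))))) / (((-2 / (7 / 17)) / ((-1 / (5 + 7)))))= 196 / 4131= 0.05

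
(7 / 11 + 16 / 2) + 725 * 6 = 4358.64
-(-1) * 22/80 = 11/40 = 0.28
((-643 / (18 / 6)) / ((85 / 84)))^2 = 324144016 / 7225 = 44864.22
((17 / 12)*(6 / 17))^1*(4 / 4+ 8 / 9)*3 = 2.83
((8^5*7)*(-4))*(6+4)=-9175040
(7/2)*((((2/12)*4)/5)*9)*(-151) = -3171/5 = -634.20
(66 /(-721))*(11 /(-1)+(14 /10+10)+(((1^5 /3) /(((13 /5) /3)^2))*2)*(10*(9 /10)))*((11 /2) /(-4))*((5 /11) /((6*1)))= 9746 /121849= 0.08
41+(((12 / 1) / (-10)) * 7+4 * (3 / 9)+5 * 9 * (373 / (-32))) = -490.60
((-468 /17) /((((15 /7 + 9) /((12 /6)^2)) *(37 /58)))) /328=-1218 /25789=-0.05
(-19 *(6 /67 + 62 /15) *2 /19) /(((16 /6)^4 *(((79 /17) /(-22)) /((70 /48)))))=12499641 /10840064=1.15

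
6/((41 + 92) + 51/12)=8/183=0.04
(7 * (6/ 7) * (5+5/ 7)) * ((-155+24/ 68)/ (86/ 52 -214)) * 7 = 16404960/ 93857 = 174.79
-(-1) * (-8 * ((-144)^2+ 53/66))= -5474516/33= -165894.42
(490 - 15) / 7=475 / 7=67.86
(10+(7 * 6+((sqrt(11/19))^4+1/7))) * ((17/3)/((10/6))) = 178.43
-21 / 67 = -0.31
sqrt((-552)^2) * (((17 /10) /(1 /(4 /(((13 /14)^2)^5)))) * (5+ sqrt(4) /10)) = 10857462729179136 /265112484325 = 40954.17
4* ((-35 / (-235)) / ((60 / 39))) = 91 / 235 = 0.39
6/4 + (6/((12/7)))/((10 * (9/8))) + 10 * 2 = 1963/90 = 21.81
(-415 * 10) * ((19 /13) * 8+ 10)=-1170300 /13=-90023.08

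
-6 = -6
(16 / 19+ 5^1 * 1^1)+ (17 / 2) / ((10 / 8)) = 12.64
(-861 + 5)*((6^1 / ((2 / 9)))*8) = -184896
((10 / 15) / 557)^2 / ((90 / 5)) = 2 / 25130169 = 0.00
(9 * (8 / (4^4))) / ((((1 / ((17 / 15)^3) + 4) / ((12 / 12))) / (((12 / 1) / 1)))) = 132651 / 184216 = 0.72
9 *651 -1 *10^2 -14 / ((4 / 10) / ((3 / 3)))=5724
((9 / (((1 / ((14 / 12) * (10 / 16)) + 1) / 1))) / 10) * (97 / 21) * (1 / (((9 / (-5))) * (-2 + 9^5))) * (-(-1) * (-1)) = 485 / 29405406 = 0.00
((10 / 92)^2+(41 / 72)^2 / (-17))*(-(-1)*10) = -1692245 / 23309856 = -0.07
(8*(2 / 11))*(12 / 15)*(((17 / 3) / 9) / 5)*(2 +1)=1088 / 2475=0.44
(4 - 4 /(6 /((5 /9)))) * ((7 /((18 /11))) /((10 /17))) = 64141 /2430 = 26.40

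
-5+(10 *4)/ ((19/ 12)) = 385/ 19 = 20.26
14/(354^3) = 0.00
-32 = -32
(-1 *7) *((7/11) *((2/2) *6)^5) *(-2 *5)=3810240/11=346385.45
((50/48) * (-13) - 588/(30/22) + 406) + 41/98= -225341/5880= -38.32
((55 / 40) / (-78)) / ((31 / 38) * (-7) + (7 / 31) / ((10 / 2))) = 32395 / 10411128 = 0.00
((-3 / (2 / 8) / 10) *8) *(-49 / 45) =784 / 75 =10.45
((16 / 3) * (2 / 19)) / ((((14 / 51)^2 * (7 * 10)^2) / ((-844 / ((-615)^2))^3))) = -347500295552 / 20569096212872459765625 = -0.00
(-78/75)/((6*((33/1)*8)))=-13/19800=-0.00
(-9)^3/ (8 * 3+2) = -729/ 26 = -28.04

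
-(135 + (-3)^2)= -144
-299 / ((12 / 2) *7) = -299 / 42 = -7.12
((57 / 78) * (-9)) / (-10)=171 / 260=0.66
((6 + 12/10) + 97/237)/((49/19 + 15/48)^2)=833315072/915579585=0.91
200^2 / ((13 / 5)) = 200000 / 13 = 15384.62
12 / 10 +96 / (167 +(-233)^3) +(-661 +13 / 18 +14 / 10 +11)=-24539811727 / 37947510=-646.68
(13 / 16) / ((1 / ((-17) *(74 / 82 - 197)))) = 222105 / 82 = 2708.60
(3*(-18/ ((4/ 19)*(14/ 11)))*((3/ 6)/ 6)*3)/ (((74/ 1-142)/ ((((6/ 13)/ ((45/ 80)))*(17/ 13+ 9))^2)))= 180134592/ 3398759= 53.00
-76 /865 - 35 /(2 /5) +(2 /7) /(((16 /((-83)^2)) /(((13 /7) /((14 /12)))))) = 128452893 /1186780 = 108.24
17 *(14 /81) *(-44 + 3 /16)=-83419 /648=-128.73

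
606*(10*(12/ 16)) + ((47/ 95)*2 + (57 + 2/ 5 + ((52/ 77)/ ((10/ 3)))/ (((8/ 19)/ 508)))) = 35461827/ 7315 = 4847.82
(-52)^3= -140608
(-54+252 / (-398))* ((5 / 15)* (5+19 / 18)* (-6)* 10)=1316720 / 199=6616.68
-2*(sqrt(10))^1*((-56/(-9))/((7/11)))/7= -176*sqrt(10)/63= -8.83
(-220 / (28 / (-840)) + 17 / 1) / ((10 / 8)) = 26468 / 5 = 5293.60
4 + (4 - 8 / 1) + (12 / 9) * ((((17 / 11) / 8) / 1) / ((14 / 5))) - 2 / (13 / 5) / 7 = -215 / 12012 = -0.02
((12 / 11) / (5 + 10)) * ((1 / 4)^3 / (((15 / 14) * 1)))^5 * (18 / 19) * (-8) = -16807 / 46227456000000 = -0.00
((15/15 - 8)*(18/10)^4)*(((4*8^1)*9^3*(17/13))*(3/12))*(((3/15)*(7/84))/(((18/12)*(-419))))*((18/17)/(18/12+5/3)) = 4.97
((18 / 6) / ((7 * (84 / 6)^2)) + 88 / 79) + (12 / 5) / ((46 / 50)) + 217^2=117398583895 / 2492924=47092.72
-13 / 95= -0.14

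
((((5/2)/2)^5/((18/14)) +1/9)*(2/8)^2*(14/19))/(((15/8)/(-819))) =-4862221/97280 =-49.98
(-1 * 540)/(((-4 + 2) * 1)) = 270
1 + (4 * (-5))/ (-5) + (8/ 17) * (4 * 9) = 21.94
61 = 61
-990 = -990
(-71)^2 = 5041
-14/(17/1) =-0.82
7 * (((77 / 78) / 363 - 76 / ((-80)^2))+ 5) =71940029 / 2059200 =34.94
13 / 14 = 0.93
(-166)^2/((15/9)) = 82668/5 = 16533.60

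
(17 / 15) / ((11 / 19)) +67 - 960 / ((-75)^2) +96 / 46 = 2241386 / 31625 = 70.87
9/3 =3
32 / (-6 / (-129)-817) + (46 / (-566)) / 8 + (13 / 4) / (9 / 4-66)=-2034340633 / 20280674280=-0.10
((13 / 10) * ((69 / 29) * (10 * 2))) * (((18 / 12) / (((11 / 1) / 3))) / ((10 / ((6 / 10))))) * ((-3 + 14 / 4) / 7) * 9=0.98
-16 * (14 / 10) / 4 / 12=-7 / 15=-0.47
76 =76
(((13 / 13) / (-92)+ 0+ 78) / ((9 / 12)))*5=35875 / 69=519.93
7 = 7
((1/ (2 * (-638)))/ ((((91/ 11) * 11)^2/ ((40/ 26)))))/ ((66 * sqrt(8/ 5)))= -5 * sqrt(10)/ 9066105048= -0.00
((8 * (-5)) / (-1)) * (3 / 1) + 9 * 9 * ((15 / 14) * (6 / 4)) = 7005 / 28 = 250.18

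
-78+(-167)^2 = 27811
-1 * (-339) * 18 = 6102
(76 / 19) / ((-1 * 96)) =-0.04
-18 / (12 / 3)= -4.50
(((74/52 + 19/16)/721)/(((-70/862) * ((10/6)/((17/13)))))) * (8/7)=-11935683/298530050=-0.04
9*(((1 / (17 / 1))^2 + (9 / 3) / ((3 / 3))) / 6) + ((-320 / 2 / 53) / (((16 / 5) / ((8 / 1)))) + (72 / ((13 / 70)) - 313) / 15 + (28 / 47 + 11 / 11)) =495999044 / 140380305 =3.53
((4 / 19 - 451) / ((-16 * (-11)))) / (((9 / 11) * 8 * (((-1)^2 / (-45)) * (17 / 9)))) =385425 / 41344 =9.32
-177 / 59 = -3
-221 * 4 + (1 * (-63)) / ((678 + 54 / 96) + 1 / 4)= -9602132 / 10861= -884.09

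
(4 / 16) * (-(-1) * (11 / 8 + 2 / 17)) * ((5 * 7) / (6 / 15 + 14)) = 35525 / 39168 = 0.91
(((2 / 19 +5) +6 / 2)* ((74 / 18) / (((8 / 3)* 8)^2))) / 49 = 407 / 272384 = 0.00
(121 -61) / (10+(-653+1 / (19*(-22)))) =-5016 / 53755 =-0.09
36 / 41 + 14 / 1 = 610 / 41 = 14.88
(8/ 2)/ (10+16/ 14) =14/ 39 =0.36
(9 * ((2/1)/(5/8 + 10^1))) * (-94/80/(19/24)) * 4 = -10.06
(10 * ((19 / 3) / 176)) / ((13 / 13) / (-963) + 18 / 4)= 6099 / 76252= 0.08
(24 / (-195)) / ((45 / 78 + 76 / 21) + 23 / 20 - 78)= 672 / 396691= 0.00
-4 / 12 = -1 / 3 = -0.33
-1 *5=-5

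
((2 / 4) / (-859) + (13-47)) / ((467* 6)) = -19471 / 1604612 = -0.01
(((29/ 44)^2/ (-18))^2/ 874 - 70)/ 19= -74295957595439/ 20166045825024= -3.68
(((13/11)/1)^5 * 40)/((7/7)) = 14851720/161051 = 92.22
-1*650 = -650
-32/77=-0.42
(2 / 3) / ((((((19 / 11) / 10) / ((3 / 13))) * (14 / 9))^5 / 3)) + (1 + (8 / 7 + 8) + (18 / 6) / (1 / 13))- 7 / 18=13819906720140175901 / 278129766680993682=49.69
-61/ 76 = -0.80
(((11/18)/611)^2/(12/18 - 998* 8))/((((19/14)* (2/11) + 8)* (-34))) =9317/20847997008774000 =0.00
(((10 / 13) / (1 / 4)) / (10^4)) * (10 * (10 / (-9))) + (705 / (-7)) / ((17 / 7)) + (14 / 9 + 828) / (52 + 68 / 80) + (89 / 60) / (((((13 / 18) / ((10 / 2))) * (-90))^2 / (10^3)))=-17.00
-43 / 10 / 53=-43 / 530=-0.08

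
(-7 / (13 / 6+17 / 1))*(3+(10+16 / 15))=-2954 / 575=-5.14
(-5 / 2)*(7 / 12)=-35 / 24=-1.46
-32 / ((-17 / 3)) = 96 / 17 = 5.65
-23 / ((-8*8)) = 23 / 64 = 0.36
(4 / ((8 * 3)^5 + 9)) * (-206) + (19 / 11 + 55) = 4968673928 / 87588963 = 56.73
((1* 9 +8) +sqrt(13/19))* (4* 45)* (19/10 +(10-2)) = 1782* sqrt(247)/19 +30294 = 31768.02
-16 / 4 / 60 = -1 / 15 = -0.07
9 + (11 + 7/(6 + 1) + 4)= 25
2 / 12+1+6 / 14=67 / 42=1.60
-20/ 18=-10/ 9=-1.11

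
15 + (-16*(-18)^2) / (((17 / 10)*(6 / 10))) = -86145 / 17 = -5067.35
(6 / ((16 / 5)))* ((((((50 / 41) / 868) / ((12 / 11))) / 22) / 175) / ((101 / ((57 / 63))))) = 95 / 16908001152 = 0.00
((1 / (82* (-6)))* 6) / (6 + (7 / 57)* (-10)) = -0.00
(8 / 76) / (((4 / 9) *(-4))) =-9 / 152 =-0.06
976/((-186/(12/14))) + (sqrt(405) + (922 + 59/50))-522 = 9 * sqrt(5) + 4304003/10850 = 416.81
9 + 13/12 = 121/12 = 10.08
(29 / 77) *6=174 / 77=2.26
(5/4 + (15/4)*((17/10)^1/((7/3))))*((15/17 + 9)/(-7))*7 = -669/17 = -39.35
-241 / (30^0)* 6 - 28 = -1474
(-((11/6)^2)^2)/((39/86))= -629563/25272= -24.91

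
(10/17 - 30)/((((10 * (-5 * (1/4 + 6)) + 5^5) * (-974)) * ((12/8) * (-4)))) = -0.00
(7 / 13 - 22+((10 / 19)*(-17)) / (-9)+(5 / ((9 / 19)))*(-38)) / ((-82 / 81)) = 8434521 / 20254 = 416.44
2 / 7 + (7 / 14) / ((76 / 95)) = 51 / 56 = 0.91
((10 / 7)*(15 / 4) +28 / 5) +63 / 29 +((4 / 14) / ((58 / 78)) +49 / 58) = 14.36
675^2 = 455625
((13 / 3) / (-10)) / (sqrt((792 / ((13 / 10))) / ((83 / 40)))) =-13 * sqrt(23738) / 79200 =-0.03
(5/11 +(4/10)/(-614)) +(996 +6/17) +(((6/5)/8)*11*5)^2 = 4890646693/4592720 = 1064.87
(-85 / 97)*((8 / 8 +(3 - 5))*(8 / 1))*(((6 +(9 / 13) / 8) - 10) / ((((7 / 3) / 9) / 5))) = -4670325 / 8827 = -529.10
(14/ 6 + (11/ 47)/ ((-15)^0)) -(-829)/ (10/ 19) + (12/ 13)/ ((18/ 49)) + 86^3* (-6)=-23308158059/ 6110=-3814755.82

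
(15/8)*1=15/8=1.88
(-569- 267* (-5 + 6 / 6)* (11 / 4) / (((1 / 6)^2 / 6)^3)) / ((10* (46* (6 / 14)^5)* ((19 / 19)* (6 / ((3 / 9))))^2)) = 13735557.02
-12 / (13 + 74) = -4 / 29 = -0.14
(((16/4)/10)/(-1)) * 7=-14/5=-2.80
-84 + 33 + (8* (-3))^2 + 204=729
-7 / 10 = -0.70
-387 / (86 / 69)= -621 / 2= -310.50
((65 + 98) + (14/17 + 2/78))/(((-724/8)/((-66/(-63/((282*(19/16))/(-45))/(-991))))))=-528744153388/37800945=-13987.59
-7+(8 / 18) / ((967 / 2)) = -60913 / 8703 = -7.00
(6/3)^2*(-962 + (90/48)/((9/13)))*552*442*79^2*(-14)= 81800174183728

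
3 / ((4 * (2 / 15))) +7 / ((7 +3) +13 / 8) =4633 / 744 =6.23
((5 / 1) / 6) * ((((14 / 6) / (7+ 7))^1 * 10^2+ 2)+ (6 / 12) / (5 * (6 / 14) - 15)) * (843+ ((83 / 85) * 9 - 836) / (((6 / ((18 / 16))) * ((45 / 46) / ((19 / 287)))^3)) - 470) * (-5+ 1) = -21807168092748100819 / 941687093182500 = -23157.55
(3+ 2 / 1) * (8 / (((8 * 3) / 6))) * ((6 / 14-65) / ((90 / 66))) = -9944 / 21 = -473.52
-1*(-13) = 13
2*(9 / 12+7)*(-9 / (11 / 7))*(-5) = 9765 / 22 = 443.86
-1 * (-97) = 97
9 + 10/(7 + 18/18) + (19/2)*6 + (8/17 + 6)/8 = 68.06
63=63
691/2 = 345.50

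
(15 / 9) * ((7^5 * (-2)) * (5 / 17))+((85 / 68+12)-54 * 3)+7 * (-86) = -3514553 / 204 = -17228.20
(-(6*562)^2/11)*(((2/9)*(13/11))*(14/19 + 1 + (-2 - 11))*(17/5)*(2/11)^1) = 239000418176/126445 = 1890153.17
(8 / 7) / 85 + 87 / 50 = 10433 / 5950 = 1.75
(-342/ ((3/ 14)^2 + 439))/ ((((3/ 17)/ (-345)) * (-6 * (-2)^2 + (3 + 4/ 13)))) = -1703618280/ 23148257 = -73.60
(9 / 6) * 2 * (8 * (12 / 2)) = 144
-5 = -5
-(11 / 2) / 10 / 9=-11 / 180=-0.06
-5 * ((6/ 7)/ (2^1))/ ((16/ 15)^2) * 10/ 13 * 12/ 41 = -50625/ 119392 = -0.42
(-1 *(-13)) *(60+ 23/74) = 784.04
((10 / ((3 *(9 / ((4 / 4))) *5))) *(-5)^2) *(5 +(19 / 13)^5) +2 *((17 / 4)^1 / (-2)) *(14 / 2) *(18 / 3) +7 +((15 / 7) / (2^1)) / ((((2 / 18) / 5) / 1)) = -792788977 / 7797153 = -101.68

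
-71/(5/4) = -284/5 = -56.80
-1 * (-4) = 4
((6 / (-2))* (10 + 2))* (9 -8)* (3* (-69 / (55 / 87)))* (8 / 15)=1728864 / 275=6286.78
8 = 8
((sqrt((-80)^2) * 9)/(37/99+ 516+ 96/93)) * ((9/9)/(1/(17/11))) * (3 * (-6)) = -3615840/93407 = -38.71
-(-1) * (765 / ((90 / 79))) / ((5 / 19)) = 25517 / 10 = 2551.70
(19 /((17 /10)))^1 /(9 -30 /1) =-190 /357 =-0.53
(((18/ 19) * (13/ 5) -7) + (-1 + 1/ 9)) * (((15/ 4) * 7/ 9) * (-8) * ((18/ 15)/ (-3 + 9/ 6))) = -259784/ 2565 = -101.28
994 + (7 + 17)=1018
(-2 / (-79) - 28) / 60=-221 / 474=-0.47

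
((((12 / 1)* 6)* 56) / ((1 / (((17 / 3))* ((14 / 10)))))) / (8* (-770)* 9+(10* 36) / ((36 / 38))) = -39984 / 68825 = -0.58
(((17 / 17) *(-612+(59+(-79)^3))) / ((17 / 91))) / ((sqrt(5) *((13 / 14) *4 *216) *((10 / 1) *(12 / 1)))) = -3023251 *sqrt(5) / 550800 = -12.27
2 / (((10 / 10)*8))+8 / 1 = 33 / 4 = 8.25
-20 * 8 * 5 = -800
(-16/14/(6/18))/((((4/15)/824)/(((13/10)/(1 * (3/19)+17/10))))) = -18317520/2471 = -7413.00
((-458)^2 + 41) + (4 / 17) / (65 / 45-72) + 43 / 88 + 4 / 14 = 1395149631639 / 6649720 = 209805.77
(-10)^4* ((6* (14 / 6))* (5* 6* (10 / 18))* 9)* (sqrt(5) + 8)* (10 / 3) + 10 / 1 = 716524768.42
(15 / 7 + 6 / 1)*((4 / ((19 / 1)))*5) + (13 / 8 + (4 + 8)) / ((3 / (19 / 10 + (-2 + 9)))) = 82307 / 1680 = 48.99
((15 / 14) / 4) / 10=3 / 112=0.03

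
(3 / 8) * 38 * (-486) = -13851 / 2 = -6925.50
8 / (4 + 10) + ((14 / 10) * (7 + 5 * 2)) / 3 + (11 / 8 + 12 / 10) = 9307 / 840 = 11.08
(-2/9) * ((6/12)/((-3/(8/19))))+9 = 4625/513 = 9.02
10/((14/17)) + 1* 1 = 92/7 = 13.14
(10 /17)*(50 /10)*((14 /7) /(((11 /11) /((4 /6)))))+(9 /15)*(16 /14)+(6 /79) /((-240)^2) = 138601853 /30083200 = 4.61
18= 18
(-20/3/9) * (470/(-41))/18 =4700/9963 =0.47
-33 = -33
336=336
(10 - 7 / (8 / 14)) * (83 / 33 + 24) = -2625 / 44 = -59.66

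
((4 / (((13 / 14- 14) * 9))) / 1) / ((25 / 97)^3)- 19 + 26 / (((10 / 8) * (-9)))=-599537813 / 25734375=-23.30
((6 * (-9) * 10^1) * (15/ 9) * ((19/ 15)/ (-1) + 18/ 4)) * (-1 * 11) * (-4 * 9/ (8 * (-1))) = 144045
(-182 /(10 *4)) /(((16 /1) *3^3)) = -91 /8640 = -0.01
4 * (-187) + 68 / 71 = -53040 / 71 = -747.04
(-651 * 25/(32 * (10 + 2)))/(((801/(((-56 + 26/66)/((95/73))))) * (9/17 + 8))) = 494159995/1864266624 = 0.27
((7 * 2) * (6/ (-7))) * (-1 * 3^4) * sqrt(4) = 1944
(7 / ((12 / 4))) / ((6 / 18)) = 7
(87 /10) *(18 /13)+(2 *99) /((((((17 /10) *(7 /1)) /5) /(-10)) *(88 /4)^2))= 878697 /85085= 10.33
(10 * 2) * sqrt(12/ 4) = 20 * sqrt(3) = 34.64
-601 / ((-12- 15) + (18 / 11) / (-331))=2188241 / 98325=22.26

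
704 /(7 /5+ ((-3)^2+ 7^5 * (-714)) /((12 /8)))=-3520 /40000623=-0.00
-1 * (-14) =14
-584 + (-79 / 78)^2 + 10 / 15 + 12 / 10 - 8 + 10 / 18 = -5967917 / 10140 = -588.55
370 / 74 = 5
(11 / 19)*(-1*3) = -33 / 19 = -1.74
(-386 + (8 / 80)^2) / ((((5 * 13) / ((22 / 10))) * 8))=-424589 / 260000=-1.63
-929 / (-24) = 929 / 24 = 38.71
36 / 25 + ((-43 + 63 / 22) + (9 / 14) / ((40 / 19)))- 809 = -26099643 / 30800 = -847.39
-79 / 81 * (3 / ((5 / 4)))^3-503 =-193681 / 375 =-516.48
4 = 4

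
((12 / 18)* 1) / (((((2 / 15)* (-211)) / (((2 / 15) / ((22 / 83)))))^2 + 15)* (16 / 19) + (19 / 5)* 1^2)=1308910 / 5203820547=0.00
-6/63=-2/21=-0.10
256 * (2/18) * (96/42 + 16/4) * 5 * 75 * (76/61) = 107008000/1281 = 83534.74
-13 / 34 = -0.38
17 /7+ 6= 59 /7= 8.43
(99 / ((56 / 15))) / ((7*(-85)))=-297 / 6664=-0.04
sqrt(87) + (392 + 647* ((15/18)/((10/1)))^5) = sqrt(87) + 97542791/248832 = 401.33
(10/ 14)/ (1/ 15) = 75/ 7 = 10.71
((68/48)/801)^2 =289/92390544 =0.00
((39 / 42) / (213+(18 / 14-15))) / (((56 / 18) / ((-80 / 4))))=-13 / 434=-0.03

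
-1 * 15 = -15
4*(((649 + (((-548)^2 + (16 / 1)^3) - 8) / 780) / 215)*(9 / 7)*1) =2431836 / 97825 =24.86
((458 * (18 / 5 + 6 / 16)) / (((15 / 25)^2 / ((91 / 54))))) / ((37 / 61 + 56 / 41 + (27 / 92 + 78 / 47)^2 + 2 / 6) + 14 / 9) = 32278832920294870 / 29072937571101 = 1110.27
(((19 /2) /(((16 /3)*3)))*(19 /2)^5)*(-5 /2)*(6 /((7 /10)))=-3528441075 /3584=-984498.07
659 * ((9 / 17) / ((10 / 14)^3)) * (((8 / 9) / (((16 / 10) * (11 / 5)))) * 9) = 2034333 / 935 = 2175.76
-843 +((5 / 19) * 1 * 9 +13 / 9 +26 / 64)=-4589809 / 5472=-838.78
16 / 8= 2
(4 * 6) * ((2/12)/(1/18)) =72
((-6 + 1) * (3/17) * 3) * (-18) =810/17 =47.65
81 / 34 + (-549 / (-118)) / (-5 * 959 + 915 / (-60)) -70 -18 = -3304659841 / 38597446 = -85.62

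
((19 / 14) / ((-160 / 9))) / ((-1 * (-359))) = -171 / 804160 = -0.00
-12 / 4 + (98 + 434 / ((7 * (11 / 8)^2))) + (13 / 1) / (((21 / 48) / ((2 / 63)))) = 6869519 / 53361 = 128.74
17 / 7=2.43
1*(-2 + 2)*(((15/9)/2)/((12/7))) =0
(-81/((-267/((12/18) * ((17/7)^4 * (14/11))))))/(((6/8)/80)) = 320720640/335797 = 955.10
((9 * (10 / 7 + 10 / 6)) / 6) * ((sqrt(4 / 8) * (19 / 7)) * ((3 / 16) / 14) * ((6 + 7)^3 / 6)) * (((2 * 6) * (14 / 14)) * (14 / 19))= 428415 * sqrt(2) / 1568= 386.40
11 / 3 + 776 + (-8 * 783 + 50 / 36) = -98693 / 18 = -5482.94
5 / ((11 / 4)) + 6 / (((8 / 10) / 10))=845 / 11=76.82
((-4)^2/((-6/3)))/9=-8/9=-0.89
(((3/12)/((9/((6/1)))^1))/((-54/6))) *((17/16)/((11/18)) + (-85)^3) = 54042847/4752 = 11372.65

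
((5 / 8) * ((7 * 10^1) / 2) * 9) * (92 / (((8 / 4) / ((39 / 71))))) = 1412775 / 284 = 4974.56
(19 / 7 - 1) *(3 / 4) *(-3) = -27 / 7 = -3.86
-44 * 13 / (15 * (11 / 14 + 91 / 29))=-232232 / 23895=-9.72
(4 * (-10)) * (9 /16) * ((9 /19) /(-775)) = 81 /5890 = 0.01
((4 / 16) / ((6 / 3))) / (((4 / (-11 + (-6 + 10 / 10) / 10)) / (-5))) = 115 / 64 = 1.80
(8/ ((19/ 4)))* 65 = 109.47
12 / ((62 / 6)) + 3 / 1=129 / 31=4.16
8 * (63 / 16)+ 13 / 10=164 / 5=32.80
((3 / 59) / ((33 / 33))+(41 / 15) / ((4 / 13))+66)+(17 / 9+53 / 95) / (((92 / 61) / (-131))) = -638548111 / 4640940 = -137.59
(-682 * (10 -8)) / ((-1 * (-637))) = -1364 / 637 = -2.14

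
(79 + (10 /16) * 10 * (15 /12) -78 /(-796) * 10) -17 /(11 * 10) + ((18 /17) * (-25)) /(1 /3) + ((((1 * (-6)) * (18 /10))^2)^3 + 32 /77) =103342182584060751 /65122750000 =1586882.96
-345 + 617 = 272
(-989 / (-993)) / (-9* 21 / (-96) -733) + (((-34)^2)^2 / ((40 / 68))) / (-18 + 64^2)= 131928524538212 / 236822193555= 557.08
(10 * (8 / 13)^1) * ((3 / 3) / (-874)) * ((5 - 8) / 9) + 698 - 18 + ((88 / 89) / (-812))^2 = 3782932095886732 / 5563116222027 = 680.00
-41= -41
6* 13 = 78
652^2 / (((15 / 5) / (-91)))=-38684464 / 3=-12894821.33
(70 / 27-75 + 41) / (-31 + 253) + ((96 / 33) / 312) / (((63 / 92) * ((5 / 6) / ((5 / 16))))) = -409106 / 2999997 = -0.14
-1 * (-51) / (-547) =-51 / 547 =-0.09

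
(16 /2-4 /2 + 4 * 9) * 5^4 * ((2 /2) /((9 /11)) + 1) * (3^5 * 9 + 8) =384125000 /3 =128041666.67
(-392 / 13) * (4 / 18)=-784 / 117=-6.70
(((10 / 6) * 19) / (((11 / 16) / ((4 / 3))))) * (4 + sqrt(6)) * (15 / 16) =1900 * sqrt(6) / 33 + 7600 / 33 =371.33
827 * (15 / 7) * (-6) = -74430 / 7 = -10632.86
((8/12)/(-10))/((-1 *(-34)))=-1/510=-0.00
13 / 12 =1.08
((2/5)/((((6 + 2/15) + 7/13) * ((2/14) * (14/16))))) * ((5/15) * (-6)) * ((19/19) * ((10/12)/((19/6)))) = -6240/24719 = -0.25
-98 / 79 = -1.24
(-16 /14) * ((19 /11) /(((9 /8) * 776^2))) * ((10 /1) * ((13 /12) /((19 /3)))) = -65 /13040874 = -0.00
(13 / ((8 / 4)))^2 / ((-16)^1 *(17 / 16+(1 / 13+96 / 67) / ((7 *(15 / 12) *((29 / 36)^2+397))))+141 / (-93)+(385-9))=16461499835599 / 139280624809320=0.12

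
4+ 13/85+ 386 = 33163/85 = 390.15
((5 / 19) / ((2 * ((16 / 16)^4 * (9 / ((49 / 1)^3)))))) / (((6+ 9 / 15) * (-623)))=-420175 / 1004454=-0.42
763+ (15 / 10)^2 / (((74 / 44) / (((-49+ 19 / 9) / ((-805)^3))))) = 14726986991196 / 19301424625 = 763.00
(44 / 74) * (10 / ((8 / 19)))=1045 / 74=14.12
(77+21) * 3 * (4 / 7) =168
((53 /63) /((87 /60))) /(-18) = -530 /16443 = -0.03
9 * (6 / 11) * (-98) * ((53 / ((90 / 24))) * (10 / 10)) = -6799.42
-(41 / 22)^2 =-1681 / 484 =-3.47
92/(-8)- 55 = -133/2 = -66.50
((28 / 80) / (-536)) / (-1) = 7 / 10720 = 0.00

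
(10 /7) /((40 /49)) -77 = -301 /4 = -75.25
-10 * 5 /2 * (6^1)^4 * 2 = -64800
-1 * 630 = -630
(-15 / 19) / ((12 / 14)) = -35 / 38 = -0.92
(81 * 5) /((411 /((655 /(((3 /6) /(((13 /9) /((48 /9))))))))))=383175 /1096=349.61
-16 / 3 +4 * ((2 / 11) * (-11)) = -40 / 3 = -13.33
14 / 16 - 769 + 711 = -457 / 8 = -57.12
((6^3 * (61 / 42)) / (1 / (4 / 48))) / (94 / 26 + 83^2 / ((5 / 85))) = 2379 / 10657612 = 0.00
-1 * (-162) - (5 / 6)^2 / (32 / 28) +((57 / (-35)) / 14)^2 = 2790255953 / 17287200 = 161.41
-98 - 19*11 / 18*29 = -7825 / 18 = -434.72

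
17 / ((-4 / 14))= -59.50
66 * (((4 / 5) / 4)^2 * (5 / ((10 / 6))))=7.92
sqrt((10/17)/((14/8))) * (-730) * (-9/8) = 3285 * sqrt(1190)/238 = 476.14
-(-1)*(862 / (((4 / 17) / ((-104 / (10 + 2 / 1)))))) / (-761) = 95251 / 2283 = 41.72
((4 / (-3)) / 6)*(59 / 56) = -59 / 252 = -0.23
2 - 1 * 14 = -12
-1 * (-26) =26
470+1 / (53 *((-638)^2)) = 10139466041 / 21573332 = 470.00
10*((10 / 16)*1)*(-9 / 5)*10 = -225 / 2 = -112.50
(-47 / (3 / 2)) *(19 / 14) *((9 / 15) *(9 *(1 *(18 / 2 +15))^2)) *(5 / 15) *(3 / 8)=-578664 / 35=-16533.26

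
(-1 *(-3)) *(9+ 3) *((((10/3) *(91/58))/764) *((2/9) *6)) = 1820/5539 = 0.33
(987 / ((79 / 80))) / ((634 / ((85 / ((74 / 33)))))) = 55370700 / 926591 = 59.76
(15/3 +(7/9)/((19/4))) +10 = 2593/171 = 15.16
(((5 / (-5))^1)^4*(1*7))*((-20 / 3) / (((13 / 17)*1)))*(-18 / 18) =2380 / 39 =61.03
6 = 6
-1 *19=-19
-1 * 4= -4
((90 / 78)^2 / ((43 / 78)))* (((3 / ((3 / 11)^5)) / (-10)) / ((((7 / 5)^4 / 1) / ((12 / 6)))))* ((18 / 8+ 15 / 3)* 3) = -14595246875 / 2684318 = -5437.23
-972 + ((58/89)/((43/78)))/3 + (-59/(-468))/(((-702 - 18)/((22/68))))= -42599639434763/43844561280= -971.61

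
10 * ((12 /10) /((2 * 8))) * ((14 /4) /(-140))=-3 /160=-0.02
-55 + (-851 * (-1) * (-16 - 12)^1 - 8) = -23891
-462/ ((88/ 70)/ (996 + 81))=-791595/ 2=-395797.50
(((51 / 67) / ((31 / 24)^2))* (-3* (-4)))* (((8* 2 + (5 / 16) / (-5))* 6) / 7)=33708960 / 450709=74.79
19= 19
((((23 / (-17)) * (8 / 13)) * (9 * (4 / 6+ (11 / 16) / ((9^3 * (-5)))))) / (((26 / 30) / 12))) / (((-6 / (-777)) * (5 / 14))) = -3241596862 / 129285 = -25073.26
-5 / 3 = -1.67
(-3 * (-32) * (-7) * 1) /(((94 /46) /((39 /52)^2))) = -8694 /47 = -184.98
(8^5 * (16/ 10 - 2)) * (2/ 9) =-2912.71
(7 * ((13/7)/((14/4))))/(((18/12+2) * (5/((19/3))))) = 988/735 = 1.34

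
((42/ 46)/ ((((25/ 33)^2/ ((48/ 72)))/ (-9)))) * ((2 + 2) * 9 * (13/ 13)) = -4939704/ 14375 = -343.63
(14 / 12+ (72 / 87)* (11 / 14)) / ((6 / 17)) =37621 / 7308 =5.15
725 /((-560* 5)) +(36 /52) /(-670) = -126799 /487760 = -0.26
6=6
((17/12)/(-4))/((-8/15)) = 85/128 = 0.66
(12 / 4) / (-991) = -3 / 991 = -0.00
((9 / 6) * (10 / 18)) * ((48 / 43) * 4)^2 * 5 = 153600 / 1849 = 83.07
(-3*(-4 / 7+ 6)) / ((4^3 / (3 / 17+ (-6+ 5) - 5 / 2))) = 0.85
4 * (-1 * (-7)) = 28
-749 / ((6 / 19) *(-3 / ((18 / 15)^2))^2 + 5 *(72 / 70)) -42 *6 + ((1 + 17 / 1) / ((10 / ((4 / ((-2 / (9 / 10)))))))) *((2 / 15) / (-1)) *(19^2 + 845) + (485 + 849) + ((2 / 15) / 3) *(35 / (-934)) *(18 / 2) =1805929105353 / 1213674625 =1487.98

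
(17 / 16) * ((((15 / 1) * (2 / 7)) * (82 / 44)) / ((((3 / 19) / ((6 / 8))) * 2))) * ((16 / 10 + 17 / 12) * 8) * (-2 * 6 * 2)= -11673.62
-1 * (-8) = 8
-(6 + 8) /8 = -7 /4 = -1.75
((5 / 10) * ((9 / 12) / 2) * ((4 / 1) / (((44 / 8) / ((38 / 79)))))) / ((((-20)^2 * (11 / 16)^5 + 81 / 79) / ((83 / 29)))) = 310050816 / 103159540979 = 0.00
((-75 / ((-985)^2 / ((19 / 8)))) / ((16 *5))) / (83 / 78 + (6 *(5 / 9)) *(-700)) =247 / 251022821440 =0.00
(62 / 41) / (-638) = -31 / 13079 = -0.00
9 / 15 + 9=48 / 5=9.60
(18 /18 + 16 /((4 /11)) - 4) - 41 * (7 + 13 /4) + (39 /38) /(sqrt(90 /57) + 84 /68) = -156431 /388 + 3757 * sqrt(570) /3686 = -378.84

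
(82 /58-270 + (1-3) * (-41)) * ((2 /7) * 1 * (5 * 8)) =-61840 /29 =-2132.41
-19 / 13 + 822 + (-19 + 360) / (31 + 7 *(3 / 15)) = 1750219 / 2106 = 831.06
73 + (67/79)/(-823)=4746174/65017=73.00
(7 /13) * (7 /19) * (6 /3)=98 /247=0.40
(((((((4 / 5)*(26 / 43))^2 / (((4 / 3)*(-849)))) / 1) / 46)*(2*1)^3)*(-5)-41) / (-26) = 2467193089 / 1564568330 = 1.58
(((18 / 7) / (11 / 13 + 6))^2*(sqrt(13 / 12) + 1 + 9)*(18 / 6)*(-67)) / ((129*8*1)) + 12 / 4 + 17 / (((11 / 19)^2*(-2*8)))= -14368998803 / 32310962992 - 305721*sqrt(39) / 66758188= -0.47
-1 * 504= -504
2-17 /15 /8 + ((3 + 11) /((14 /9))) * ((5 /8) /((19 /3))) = 3131 /1140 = 2.75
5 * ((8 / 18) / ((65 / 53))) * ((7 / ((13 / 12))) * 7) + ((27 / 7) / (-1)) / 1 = 277175 / 3549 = 78.10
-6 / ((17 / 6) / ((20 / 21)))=-240 / 119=-2.02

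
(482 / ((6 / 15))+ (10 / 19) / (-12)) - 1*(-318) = 1522.96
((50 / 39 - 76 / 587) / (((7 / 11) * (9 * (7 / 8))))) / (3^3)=0.01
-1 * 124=-124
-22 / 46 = -11 / 23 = -0.48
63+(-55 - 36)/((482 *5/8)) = 75551/1205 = 62.70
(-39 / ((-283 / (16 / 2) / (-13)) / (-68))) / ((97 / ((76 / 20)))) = 5240352 / 137255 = 38.18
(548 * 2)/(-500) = -274/125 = -2.19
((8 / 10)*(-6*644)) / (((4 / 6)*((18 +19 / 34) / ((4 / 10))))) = -99.94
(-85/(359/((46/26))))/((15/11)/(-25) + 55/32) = -3440800/13669643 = -0.25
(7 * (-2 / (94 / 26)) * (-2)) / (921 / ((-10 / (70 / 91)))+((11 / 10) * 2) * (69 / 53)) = -626990 / 5503653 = -0.11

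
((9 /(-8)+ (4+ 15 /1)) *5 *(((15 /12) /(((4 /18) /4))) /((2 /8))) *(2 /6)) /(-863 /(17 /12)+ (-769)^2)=182325 /40171124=0.00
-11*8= -88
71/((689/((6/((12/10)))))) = 355/689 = 0.52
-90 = -90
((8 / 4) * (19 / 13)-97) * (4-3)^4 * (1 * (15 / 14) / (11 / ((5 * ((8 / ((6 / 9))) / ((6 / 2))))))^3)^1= -73380000 / 121121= -605.84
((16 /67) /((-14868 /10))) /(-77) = 40 /19176003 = 0.00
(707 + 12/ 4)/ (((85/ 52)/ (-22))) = -162448/ 17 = -9555.76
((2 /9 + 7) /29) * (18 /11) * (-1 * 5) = -650 /319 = -2.04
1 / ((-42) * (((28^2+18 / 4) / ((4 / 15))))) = -4 / 496755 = -0.00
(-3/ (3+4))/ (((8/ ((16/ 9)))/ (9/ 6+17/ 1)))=-37/ 21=-1.76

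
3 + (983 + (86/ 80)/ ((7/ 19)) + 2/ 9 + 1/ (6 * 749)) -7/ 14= 266576971/ 269640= 988.64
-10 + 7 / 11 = -103 / 11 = -9.36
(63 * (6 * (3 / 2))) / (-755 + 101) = -189 / 218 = -0.87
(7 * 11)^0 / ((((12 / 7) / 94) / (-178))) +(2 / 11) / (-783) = -9760.33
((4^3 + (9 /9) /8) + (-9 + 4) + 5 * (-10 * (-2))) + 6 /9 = 3835 /24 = 159.79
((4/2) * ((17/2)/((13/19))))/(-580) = -323/7540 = -0.04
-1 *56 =-56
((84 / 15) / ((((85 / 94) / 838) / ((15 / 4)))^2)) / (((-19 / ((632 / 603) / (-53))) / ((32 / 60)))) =54902087602432 / 1462390575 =37542.70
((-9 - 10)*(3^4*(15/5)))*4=-18468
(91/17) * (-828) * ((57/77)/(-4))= 153387/187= 820.25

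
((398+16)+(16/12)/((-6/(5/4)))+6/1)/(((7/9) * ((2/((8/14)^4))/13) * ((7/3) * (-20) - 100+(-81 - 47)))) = -2357160/1731121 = -1.36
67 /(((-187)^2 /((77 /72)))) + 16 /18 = 67975 /76296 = 0.89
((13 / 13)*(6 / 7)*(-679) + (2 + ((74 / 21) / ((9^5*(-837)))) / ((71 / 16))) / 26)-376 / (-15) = -2667302233919567 / 4789928219895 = -556.86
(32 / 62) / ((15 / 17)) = 272 / 465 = 0.58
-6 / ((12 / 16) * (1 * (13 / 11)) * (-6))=44 / 39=1.13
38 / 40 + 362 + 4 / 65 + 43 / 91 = 661541 / 1820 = 363.48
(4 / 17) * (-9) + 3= 0.88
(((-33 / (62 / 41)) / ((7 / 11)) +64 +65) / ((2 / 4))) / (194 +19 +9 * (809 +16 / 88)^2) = 1657821 / 51579162698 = 0.00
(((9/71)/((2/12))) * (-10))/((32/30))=-2025/284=-7.13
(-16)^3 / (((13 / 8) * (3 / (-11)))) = 360448 / 39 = 9242.26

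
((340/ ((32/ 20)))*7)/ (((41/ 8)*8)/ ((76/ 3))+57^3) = 113050/ 14074791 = 0.01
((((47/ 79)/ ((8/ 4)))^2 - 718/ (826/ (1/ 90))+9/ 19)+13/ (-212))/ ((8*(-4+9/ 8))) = -0.02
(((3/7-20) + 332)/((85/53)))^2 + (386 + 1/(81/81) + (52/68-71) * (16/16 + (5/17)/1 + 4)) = 13440729096/354025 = 37965.48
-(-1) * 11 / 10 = 11 / 10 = 1.10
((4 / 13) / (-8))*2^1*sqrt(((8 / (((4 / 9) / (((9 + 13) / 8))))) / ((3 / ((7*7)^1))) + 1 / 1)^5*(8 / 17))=-2621161*sqrt(27523) / 442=-983828.31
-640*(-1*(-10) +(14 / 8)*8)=-15360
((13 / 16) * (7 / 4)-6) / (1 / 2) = -293 / 32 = -9.16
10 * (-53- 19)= -720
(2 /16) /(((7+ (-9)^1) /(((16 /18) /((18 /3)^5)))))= -1 /139968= -0.00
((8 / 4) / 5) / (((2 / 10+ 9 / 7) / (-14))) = -49 / 13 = -3.77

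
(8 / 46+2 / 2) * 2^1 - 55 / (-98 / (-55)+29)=21847 / 38939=0.56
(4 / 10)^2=4 / 25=0.16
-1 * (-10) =10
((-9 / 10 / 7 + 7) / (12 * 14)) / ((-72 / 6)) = -481 / 141120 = -0.00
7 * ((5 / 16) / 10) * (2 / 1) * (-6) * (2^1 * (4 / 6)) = -7 / 2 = -3.50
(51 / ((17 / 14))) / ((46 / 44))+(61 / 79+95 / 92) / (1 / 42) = 421449 / 3634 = 115.97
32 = 32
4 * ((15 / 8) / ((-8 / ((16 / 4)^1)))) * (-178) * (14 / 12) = 3115 / 4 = 778.75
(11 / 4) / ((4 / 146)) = 803 / 8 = 100.38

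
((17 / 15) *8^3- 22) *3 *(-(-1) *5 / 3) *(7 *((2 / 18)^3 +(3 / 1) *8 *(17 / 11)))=17435513774 / 24057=724758.44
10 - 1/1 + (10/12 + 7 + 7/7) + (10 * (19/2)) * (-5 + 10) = 492.83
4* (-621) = -2484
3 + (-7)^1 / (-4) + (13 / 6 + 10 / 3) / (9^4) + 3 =203413 / 26244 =7.75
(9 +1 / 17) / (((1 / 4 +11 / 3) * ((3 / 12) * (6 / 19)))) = 23408 / 799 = 29.30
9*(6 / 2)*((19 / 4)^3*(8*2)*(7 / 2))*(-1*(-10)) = 6481755 / 4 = 1620438.75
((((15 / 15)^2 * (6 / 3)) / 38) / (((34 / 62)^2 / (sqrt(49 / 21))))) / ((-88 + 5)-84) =-961 * sqrt(21) / 2750991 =-0.00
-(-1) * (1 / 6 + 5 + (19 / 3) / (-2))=2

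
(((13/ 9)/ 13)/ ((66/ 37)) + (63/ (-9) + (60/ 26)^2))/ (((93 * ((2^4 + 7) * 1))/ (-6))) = 161849/ 35787609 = 0.00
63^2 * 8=31752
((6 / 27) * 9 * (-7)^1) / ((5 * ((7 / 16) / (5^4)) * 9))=-4000 / 9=-444.44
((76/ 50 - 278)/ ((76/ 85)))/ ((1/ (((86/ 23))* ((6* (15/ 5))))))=-45474048/ 2185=-20811.92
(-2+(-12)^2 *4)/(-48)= -287/24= -11.96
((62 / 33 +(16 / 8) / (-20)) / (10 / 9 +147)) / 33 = 587 / 1612930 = 0.00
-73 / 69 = -1.06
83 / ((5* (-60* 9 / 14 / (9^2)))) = -1743 / 50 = -34.86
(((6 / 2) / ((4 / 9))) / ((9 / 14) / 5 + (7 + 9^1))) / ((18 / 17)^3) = 171955 / 487728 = 0.35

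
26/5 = 5.20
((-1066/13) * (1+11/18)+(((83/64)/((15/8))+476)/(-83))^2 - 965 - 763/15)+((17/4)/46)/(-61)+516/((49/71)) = -835019278169239/2273270798400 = -367.32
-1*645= -645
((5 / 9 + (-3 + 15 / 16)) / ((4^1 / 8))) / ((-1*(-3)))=-217 / 216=-1.00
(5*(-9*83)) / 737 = -3735 / 737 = -5.07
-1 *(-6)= 6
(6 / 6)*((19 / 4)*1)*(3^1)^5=4617 / 4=1154.25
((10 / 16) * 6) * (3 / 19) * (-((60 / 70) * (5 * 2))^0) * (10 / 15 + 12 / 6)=-30 / 19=-1.58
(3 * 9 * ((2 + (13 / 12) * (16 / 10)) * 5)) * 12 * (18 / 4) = 27216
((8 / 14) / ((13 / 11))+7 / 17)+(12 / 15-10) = -64237 / 7735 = -8.30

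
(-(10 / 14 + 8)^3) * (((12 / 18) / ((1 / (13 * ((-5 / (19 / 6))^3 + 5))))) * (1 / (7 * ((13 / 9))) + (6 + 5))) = -3344769317900 / 49405377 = -67700.51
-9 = -9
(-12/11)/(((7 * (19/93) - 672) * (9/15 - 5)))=-2790/7545923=-0.00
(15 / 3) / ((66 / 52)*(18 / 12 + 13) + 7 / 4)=65 / 262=0.25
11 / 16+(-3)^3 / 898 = 4723 / 7184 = 0.66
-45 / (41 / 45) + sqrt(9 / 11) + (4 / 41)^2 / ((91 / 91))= -83009 / 1681 + 3*sqrt(11) / 11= -48.48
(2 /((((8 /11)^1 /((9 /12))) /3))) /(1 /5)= 495 /16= 30.94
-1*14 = -14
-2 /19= -0.11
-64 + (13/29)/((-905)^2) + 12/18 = -4512827711/71255175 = -63.33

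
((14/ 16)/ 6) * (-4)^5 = -448/ 3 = -149.33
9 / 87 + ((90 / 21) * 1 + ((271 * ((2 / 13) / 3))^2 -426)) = -70543735 / 308763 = -228.47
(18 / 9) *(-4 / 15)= -8 / 15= -0.53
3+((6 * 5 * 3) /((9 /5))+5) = 58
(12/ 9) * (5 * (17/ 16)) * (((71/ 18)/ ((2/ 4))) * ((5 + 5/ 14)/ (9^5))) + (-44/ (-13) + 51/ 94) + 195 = 3617341099597/ 18183785256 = 198.93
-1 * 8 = -8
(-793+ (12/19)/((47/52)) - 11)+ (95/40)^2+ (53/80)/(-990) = -112830144683/141451200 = -797.66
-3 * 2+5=-1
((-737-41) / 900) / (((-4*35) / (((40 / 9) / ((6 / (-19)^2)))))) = 140429 / 85050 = 1.65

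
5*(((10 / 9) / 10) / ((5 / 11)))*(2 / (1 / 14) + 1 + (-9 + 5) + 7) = 352 / 9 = 39.11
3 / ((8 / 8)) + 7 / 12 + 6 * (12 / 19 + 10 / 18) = 10.71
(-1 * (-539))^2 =290521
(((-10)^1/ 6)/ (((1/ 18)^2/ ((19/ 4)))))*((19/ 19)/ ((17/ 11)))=-28215/ 17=-1659.71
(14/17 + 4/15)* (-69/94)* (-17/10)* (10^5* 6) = 38364000/47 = 816255.32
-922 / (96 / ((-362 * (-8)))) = -83441 / 3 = -27813.67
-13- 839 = -852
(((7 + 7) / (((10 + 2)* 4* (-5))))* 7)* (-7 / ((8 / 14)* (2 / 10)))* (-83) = -199283 / 96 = -2075.86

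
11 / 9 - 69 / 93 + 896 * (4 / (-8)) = -124858 / 279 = -447.52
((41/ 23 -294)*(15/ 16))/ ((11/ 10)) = -45825/ 184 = -249.05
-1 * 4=-4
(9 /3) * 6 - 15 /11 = 183 /11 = 16.64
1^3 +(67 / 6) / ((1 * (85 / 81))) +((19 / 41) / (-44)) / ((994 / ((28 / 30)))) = 380217031 / 32661420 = 11.64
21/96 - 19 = -601/32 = -18.78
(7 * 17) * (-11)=-1309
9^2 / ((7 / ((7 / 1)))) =81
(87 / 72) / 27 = 29 / 648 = 0.04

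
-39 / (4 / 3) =-117 / 4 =-29.25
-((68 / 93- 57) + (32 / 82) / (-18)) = 643907 / 11439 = 56.29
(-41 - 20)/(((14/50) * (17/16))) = -24400/119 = -205.04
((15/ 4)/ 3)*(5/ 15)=5/ 12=0.42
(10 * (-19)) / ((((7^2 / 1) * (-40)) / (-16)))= -76 / 49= -1.55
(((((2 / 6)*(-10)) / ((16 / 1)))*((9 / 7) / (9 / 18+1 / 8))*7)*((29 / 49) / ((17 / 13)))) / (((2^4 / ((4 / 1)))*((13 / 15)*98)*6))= -435 / 653072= -0.00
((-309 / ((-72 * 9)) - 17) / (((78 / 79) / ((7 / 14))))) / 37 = -281951 / 1246752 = -0.23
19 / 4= 4.75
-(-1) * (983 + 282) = 1265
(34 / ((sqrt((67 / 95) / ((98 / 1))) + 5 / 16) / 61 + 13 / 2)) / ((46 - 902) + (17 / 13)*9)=-2549923169248 / 411874442598405 + 24157952*sqrt(12730) / 2059372212992025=-0.01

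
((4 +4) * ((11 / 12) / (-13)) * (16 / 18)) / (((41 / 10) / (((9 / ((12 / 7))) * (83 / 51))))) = -255640 / 244647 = -1.04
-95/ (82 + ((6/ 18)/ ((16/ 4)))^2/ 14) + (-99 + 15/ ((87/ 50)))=-438839453/ 4794077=-91.54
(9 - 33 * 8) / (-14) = 255 / 14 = 18.21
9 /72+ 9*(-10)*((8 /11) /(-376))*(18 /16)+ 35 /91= 37931 /53768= 0.71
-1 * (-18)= 18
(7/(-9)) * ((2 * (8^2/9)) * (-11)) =9856/81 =121.68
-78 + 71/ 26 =-1957/ 26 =-75.27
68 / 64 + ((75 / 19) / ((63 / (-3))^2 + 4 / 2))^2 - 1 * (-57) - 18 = 45412304849 / 1133534224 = 40.06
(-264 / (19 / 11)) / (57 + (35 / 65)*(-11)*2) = -37752 / 11153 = -3.38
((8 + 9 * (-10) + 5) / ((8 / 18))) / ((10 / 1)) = -693 / 40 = -17.32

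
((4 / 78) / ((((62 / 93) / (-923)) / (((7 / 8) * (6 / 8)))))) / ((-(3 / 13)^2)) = 83993 / 96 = 874.93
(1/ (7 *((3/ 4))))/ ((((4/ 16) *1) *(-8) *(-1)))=2/ 21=0.10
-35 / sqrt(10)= -7*sqrt(10) / 2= -11.07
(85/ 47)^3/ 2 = 614125/ 207646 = 2.96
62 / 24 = 2.58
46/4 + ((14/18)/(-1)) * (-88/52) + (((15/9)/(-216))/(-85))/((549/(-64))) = 251906795/19655298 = 12.82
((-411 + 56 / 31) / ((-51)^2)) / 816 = -12685 / 65794896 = -0.00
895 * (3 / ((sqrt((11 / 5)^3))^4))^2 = 1966552734375 / 3138428376721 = 0.63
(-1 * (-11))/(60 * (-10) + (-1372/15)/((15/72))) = -275/25976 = -0.01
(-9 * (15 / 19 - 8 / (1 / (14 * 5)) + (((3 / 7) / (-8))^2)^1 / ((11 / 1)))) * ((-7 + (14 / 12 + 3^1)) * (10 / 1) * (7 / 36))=-31154185465 / 1123584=-27727.51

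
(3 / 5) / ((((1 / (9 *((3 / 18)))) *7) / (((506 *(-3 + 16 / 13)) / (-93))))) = 17457 / 14105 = 1.24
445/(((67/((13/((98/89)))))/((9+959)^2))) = 241220430880/3283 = 73475610.99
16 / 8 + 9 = 11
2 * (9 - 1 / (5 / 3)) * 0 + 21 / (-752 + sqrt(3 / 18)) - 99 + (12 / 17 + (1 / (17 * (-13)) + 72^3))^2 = 23087024369006773692098 / 165718636343 - 21 * sqrt(6) / 3393023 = 139314592966.01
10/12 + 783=783.83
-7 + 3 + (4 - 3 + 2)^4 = 77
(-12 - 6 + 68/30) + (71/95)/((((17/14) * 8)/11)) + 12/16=-68494/4845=-14.14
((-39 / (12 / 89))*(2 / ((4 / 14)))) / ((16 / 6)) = -24297 / 32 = -759.28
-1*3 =-3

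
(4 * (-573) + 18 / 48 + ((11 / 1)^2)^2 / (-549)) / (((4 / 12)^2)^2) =-91637505 / 488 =-187781.77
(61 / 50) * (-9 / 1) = -549 / 50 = -10.98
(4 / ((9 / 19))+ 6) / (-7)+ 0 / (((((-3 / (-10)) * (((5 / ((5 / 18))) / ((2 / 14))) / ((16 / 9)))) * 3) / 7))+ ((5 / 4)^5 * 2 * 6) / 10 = 1.60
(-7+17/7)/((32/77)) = -11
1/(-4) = -1/4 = -0.25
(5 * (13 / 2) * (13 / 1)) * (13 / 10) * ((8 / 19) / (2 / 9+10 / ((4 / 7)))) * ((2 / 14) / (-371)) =-79092 / 15740417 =-0.01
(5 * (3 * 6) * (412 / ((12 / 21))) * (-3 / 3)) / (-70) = 927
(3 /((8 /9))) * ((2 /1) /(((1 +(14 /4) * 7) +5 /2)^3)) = 27 /87808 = 0.00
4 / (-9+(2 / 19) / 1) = -0.45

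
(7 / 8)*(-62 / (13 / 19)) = -4123 / 52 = -79.29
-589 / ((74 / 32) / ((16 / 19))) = -7936 / 37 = -214.49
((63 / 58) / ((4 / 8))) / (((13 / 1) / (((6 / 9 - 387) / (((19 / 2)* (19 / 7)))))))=-17934 / 7163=-2.50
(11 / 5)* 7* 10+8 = 162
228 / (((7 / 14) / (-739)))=-336984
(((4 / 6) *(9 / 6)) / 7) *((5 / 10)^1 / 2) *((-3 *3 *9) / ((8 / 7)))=-81 / 32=-2.53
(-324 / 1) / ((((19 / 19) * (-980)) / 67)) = 5427 / 245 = 22.15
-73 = -73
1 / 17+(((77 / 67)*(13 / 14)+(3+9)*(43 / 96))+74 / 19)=1799791 / 173128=10.40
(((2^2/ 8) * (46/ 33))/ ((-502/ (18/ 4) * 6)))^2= 0.00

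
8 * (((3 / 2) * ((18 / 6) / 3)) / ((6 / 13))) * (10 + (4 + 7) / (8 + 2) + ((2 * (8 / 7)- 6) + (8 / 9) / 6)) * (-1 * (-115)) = 4257461 / 189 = 22526.25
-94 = -94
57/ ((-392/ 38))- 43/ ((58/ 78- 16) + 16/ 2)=22203/ 55468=0.40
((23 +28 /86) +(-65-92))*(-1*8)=45984 /43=1069.40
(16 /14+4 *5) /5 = 148 /35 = 4.23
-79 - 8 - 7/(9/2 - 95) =-86.92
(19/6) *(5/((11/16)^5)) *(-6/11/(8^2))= -1556480/1771561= -0.88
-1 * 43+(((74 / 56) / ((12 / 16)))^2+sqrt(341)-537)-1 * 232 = -356723 / 441+sqrt(341) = -790.43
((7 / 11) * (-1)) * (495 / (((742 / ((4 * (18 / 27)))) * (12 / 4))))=-20 / 53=-0.38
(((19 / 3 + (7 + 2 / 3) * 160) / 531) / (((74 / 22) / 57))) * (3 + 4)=601293 / 2183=275.44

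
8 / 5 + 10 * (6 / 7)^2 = 2192 / 245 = 8.95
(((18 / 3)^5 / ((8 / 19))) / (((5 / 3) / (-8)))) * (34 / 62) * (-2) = 15069888 / 155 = 97225.08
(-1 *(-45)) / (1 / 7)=315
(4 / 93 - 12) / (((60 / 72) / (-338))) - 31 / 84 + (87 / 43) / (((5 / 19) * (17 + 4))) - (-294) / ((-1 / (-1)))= 2879780941 / 559860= 5143.75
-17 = -17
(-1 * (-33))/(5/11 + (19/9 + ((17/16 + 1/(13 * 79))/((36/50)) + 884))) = 107366688/2889278905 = 0.04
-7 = -7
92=92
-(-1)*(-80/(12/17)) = -340/3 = -113.33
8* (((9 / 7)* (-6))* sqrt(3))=-432* sqrt(3) / 7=-106.89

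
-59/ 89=-0.66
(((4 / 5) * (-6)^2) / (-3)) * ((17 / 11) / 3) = -272 / 55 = -4.95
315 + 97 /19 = 6082 /19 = 320.11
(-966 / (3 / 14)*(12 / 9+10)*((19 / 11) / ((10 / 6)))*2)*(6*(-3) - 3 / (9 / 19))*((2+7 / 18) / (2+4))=4570647676 / 4455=1025959.07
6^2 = 36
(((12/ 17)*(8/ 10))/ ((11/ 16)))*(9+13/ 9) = 24064/ 2805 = 8.58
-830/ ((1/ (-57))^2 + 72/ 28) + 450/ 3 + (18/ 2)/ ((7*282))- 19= -7379051731/ 38485762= -191.73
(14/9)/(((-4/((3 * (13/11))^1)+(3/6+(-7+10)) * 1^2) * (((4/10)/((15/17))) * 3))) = 910/1887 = 0.48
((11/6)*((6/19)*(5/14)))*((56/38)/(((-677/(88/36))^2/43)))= 2289320/13401998289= 0.00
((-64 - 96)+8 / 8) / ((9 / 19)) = -1007 / 3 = -335.67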